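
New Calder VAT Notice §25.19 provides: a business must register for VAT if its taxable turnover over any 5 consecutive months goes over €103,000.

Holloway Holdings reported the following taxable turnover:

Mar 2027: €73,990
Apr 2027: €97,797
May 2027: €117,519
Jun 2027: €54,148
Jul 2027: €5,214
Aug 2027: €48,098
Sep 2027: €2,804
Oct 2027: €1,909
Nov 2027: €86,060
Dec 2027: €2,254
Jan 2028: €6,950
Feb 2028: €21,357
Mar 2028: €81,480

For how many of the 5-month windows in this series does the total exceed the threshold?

8

Mar 2027–Jul 2027: €73,990 + €97,797 + €117,519 + €54,148 + €5,214 = €348,668 (over)
Apr 2027–Aug 2027: €97,797 + €117,519 + €54,148 + €5,214 + €48,098 = €322,776 (over)
May 2027–Sep 2027: €117,519 + €54,148 + €5,214 + €48,098 + €2,804 = €227,783 (over)
Jun 2027–Oct 2027: €54,148 + €5,214 + €48,098 + €2,804 + €1,909 = €112,173 (over)
Jul 2027–Nov 2027: €5,214 + €48,098 + €2,804 + €1,909 + €86,060 = €144,085 (over)
Aug 2027–Dec 2027: €48,098 + €2,804 + €1,909 + €86,060 + €2,254 = €141,125 (over)
Sep 2027–Jan 2028: €2,804 + €1,909 + €86,060 + €2,254 + €6,950 = €99,977 (under)
Oct 2027–Feb 2028: €1,909 + €86,060 + €2,254 + €6,950 + €21,357 = €118,530 (over)
Nov 2027–Mar 2028: €86,060 + €2,254 + €6,950 + €21,357 + €81,480 = €198,101 (over)
8 windows exceed the threshold.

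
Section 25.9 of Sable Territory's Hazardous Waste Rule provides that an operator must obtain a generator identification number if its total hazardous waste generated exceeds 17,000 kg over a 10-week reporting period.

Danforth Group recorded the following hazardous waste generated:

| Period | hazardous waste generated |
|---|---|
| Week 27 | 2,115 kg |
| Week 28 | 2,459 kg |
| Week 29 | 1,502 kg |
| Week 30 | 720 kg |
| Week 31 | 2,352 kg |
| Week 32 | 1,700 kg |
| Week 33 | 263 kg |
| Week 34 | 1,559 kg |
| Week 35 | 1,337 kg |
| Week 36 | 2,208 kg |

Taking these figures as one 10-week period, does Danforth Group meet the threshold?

Total hazardous waste generated: 2,115 kg + 2,459 kg + 1,502 kg + 720 kg + 2,352 kg + 1,700 kg + 263 kg + 1,559 kg + 1,337 kg + 2,208 kg = 16,215 kg.
16,215 kg ≤ 17,000 kg, so the threshold is not exceeded.

No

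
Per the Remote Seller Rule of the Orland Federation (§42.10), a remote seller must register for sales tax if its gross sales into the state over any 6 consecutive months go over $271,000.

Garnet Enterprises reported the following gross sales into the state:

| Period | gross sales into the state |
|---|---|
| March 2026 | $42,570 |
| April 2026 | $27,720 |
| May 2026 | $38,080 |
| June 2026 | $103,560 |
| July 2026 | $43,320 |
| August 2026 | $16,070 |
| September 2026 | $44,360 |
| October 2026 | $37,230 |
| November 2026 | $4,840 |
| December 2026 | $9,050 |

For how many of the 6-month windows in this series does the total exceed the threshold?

March 2026–August 2026: $42,570 + $27,720 + $38,080 + $103,560 + $43,320 + $16,070 = $271,320 (over)
April 2026–September 2026: $27,720 + $38,080 + $103,560 + $43,320 + $16,070 + $44,360 = $273,110 (over)
May 2026–October 2026: $38,080 + $103,560 + $43,320 + $16,070 + $44,360 + $37,230 = $282,620 (over)
June 2026–November 2026: $103,560 + $43,320 + $16,070 + $44,360 + $37,230 + $4,840 = $249,380 (under)
July 2026–December 2026: $43,320 + $16,070 + $44,360 + $37,230 + $4,840 + $9,050 = $154,870 (under)
3 windows exceed the threshold.

3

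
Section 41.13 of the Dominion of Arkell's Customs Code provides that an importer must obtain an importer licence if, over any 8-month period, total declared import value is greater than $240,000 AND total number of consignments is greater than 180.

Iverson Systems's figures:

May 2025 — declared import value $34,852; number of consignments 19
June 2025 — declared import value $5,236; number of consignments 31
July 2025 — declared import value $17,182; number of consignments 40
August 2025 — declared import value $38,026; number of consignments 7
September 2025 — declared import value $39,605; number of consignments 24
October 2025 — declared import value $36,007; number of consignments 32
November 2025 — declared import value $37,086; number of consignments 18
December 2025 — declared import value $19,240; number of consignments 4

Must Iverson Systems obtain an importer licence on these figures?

No

Total declared import value: $34,852 + $5,236 + $17,182 + $38,026 + $39,605 + $36,007 + $37,086 + $19,240 = $227,234 (≤ $240,000).
Total number of consignments: 19 + 31 + 40 + 7 + 24 + 32 + 18 + 4 = 175 (≤ 180).
The test is 'and': the rule requires both, and at least one is not exceeded.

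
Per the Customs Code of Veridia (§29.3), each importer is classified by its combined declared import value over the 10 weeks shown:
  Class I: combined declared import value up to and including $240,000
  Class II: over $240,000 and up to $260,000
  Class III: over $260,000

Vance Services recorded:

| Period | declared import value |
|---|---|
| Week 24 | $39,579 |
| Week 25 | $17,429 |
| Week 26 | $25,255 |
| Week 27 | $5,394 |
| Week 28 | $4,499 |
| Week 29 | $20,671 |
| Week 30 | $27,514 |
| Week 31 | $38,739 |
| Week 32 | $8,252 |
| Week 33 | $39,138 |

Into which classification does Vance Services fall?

Class I

Combined declared import value: $39,579 + $17,429 + $25,255 + $5,394 + $4,499 + $20,671 + $27,514 + $38,739 + $8,252 + $39,138 = $226,470.
$226,470 ≤ $240,000, so Class I applies.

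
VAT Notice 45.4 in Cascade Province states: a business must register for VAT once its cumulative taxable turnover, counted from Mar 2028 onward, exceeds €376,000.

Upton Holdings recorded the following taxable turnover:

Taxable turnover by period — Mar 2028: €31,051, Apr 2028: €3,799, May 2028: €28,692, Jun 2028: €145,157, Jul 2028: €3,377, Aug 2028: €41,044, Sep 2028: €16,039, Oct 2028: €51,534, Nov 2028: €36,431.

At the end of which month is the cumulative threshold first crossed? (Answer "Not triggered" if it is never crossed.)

Through Mar 2028: €31,051
Through Apr 2028: €34,850
Through May 2028: €63,542
Through Jun 2028: €208,699
Through Jul 2028: €212,076
Through Aug 2028: €253,120
Through Sep 2028: €269,159
Through Oct 2028: €320,693
Through Nov 2028: €357,124
Final cumulative total €357,124 ≤ €376,000; the threshold is never exceeded.

Not triggered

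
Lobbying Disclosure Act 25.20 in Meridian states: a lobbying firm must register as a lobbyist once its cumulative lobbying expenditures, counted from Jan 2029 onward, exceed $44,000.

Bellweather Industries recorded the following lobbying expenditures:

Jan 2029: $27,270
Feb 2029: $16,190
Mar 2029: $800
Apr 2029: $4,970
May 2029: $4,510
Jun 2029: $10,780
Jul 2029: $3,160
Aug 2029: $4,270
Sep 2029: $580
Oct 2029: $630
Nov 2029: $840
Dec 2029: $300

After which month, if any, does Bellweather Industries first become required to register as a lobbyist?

Mar 2029

Through Jan 2029: $27,270
Through Feb 2029: $43,460
Through Mar 2029: $44,260 ← exceeds threshold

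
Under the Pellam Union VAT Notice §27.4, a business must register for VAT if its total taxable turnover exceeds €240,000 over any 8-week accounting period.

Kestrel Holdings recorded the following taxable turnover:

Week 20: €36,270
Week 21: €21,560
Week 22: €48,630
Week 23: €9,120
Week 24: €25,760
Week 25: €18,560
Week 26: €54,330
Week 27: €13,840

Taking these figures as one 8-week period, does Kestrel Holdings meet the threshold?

Total taxable turnover: €36,270 + €21,560 + €48,630 + €9,120 + €25,760 + €18,560 + €54,330 + €13,840 = €228,070.
€228,070 ≤ €240,000, so the threshold is not exceeded.

No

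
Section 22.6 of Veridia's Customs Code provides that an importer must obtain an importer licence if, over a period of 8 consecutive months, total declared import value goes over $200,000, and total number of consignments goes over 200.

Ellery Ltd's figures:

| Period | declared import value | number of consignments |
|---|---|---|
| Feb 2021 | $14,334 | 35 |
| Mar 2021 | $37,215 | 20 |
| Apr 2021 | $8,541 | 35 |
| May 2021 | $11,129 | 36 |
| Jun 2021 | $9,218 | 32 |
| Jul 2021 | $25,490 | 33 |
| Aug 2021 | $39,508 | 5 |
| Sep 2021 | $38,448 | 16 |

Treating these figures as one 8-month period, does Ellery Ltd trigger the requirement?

Total declared import value: $14,334 + $37,215 + $8,541 + $11,129 + $9,218 + $25,490 + $39,508 + $38,448 = $183,883 (≤ $200,000).
Total number of consignments: 35 + 20 + 35 + 36 + 32 + 33 + 5 + 16 = 212 (> 200).
The test is 'and': the rule requires both, and at least one is not exceeded.

No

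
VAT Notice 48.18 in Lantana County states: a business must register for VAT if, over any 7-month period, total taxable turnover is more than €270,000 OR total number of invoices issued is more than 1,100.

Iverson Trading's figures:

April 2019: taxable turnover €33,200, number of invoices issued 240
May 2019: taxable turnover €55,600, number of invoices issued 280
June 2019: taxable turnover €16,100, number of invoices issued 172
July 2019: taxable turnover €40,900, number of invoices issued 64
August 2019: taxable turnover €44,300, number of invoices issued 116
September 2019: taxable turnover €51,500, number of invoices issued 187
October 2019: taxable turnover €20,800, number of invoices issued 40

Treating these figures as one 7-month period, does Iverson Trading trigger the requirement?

No

Total taxable turnover: €33,200 + €55,600 + €16,100 + €40,900 + €44,300 + €51,500 + €20,800 = €262,400 (≤ €270,000).
Total number of invoices issued: 240 + 280 + 172 + 64 + 116 + 187 + 40 = 1,099 (≤ 1,100).
The test is 'or': neither threshold is exceeded.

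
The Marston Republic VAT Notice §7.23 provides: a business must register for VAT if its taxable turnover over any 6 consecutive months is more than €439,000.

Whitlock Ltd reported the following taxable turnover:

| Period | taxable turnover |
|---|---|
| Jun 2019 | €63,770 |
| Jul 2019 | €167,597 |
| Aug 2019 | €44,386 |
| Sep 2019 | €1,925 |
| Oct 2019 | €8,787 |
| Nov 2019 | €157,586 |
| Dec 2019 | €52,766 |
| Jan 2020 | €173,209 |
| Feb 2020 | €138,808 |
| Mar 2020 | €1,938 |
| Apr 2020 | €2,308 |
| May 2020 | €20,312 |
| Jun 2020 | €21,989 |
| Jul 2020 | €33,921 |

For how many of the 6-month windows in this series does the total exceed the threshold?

Jun 2019–Nov 2019: €63,770 + €167,597 + €44,386 + €1,925 + €8,787 + €157,586 = €444,051 (over)
Jul 2019–Dec 2019: €167,597 + €44,386 + €1,925 + €8,787 + €157,586 + €52,766 = €433,047 (under)
Aug 2019–Jan 2020: €44,386 + €1,925 + €8,787 + €157,586 + €52,766 + €173,209 = €438,659 (under)
Sep 2019–Feb 2020: €1,925 + €8,787 + €157,586 + €52,766 + €173,209 + €138,808 = €533,081 (over)
Oct 2019–Mar 2020: €8,787 + €157,586 + €52,766 + €173,209 + €138,808 + €1,938 = €533,094 (over)
Nov 2019–Apr 2020: €157,586 + €52,766 + €173,209 + €138,808 + €1,938 + €2,308 = €526,615 (over)
Dec 2019–May 2020: €52,766 + €173,209 + €138,808 + €1,938 + €2,308 + €20,312 = €389,341 (under)
Jan 2020–Jun 2020: €173,209 + €138,808 + €1,938 + €2,308 + €20,312 + €21,989 = €358,564 (under)
Feb 2020–Jul 2020: €138,808 + €1,938 + €2,308 + €20,312 + €21,989 + €33,921 = €219,276 (under)
4 windows exceed the threshold.

4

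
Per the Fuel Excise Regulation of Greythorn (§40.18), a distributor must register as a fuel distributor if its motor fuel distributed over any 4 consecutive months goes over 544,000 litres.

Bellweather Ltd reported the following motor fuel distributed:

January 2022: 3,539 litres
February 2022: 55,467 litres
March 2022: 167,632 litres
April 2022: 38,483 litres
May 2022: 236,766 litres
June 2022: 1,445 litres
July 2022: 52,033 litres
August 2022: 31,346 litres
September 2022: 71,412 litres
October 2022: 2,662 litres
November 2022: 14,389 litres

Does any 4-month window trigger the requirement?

No

January 2022–April 2022: 3,539 litres + 55,467 litres + 167,632 litres + 38,483 litres = 265,121 litres (under)
February 2022–May 2022: 55,467 litres + 167,632 litres + 38,483 litres + 236,766 litres = 498,348 litres (under)
March 2022–June 2022: 167,632 litres + 38,483 litres + 236,766 litres + 1,445 litres = 444,326 litres (under)
April 2022–July 2022: 38,483 litres + 236,766 litres + 1,445 litres + 52,033 litres = 328,727 litres (under)
May 2022–August 2022: 236,766 litres + 1,445 litres + 52,033 litres + 31,346 litres = 321,590 litres (under)
June 2022–September 2022: 1,445 litres + 52,033 litres + 31,346 litres + 71,412 litres = 156,236 litres (under)
July 2022–October 2022: 52,033 litres + 31,346 litres + 71,412 litres + 2,662 litres = 157,453 litres (under)
August 2022–November 2022: 31,346 litres + 71,412 litres + 2,662 litres + 14,389 litres = 119,809 litres (under)
No window exceeds 544,000 litres.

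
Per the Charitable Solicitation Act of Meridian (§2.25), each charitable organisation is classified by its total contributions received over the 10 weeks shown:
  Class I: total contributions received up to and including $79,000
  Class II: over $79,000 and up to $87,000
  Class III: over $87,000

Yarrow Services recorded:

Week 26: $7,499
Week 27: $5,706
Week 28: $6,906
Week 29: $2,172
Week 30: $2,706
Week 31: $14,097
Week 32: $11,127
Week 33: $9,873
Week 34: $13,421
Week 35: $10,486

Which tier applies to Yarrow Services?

Total contributions received: $7,499 + $5,706 + $6,906 + $2,172 + $2,706 + $14,097 + $11,127 + $9,873 + $13,421 + $10,486 = $83,993.
$79,000 < $83,993 ≤ $87,000, so Class II applies.

Class II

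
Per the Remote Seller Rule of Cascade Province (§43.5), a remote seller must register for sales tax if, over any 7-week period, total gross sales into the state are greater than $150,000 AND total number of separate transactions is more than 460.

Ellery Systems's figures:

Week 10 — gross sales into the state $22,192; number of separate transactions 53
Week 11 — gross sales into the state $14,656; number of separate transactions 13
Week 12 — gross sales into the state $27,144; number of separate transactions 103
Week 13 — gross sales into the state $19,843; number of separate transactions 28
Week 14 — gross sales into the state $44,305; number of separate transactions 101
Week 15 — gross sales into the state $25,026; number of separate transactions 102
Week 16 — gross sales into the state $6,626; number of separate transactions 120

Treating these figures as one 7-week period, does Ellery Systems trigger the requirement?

Yes

Total gross sales into the state: $22,192 + $14,656 + $27,144 + $19,843 + $44,305 + $25,026 + $6,626 = $159,792 (> $150,000).
Total number of separate transactions: 53 + 13 + 103 + 28 + 101 + 102 + 120 = 520 (> 460).
The test is 'and': both thresholds are exceeded.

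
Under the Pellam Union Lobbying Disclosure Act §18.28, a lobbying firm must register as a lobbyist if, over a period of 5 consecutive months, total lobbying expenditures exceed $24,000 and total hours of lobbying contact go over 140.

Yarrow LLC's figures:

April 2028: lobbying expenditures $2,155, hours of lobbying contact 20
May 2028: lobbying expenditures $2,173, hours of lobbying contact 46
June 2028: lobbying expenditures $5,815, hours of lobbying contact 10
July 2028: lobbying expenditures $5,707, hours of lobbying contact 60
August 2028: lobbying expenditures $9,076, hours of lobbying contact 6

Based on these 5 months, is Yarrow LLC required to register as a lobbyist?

Yes

Total lobbying expenditures: $2,155 + $2,173 + $5,815 + $5,707 + $9,076 = $24,926 (> $24,000).
Total hours of lobbying contact: 20 + 46 + 10 + 60 + 6 = 142 (> 140).
The test is 'and': both thresholds are exceeded.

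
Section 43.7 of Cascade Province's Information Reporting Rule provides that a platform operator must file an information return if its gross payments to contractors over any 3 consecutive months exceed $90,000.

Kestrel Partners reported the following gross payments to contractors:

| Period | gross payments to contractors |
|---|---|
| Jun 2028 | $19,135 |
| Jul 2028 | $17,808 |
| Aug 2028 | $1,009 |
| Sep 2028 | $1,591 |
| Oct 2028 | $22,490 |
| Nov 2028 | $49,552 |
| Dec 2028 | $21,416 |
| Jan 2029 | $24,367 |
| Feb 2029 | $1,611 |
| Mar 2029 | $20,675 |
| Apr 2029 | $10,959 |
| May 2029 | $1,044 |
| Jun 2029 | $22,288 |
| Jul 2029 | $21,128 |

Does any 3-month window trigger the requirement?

Jun 2028–Aug 2028: $19,135 + $17,808 + $1,009 = $37,952 (under)
Jul 2028–Sep 2028: $17,808 + $1,009 + $1,591 = $20,408 (under)
Aug 2028–Oct 2028: $1,009 + $1,591 + $22,490 = $25,090 (under)
Sep 2028–Nov 2028: $1,591 + $22,490 + $49,552 = $73,633 (under)
Oct 2028–Dec 2028: $22,490 + $49,552 + $21,416 = $93,458 (over)
Nov 2028–Jan 2029: $49,552 + $21,416 + $24,367 = $95,335 (over)
Dec 2028–Feb 2029: $21,416 + $24,367 + $1,611 = $47,394 (under)
Jan 2029–Mar 2029: $24,367 + $1,611 + $20,675 = $46,653 (under)
Feb 2029–Apr 2029: $1,611 + $20,675 + $10,959 = $33,245 (under)
Mar 2029–May 2029: $20,675 + $10,959 + $1,044 = $32,678 (under)
Apr 2029–Jun 2029: $10,959 + $1,044 + $22,288 = $34,291 (under)
May 2029–Jul 2029: $1,044 + $22,288 + $21,128 = $44,460 (under)
At least one window exceeds $90,000.

Yes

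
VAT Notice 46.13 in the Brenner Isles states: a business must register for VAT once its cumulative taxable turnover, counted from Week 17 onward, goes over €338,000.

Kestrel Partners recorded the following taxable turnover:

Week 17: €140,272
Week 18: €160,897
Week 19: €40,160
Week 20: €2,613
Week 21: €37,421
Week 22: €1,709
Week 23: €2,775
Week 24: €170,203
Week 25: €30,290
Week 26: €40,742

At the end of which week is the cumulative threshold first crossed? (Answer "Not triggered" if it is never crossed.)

Week 19

Through Week 17: €140,272
Through Week 18: €301,169
Through Week 19: €341,329 ← exceeds threshold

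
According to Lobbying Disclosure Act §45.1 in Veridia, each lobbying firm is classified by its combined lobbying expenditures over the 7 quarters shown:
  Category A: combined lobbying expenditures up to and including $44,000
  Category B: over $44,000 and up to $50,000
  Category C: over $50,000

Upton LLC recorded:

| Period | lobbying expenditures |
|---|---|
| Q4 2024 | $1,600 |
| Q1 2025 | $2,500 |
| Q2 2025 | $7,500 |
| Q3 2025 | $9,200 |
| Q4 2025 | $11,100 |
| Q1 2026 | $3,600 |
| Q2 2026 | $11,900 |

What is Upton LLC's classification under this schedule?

Category B

Combined lobbying expenditures: $1,600 + $2,500 + $7,500 + $9,200 + $11,100 + $3,600 + $11,900 = $47,400.
$44,000 < $47,400 ≤ $50,000, so Category B applies.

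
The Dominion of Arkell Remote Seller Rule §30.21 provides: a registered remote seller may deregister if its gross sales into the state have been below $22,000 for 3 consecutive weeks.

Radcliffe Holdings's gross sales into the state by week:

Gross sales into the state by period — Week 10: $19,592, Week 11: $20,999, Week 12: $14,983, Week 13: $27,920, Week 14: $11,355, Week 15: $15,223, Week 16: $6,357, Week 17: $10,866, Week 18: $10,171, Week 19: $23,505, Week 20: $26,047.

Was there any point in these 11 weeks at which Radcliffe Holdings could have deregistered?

Weeks below $22,000: Week 10, Week 11, Week 12, Week 14, Week 15, Week 16, Week 17, Week 18.
Longest run of consecutive weeks below the threshold: 5.
5 ≥ 3, so Radcliffe Holdings became eligible.

Yes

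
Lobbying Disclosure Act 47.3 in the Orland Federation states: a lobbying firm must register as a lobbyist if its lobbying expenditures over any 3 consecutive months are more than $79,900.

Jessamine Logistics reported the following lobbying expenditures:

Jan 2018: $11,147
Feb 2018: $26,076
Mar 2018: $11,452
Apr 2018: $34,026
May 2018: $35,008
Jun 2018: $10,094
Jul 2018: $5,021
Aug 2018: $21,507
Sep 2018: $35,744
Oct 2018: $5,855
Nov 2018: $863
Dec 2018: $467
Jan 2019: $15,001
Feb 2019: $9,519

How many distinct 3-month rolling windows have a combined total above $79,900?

Jan 2018–Mar 2018: $11,147 + $26,076 + $11,452 = $48,675 (under)
Feb 2018–Apr 2018: $26,076 + $11,452 + $34,026 = $71,554 (under)
Mar 2018–May 2018: $11,452 + $34,026 + $35,008 = $80,486 (over)
Apr 2018–Jun 2018: $34,026 + $35,008 + $10,094 = $79,128 (under)
May 2018–Jul 2018: $35,008 + $10,094 + $5,021 = $50,123 (under)
Jun 2018–Aug 2018: $10,094 + $5,021 + $21,507 = $36,622 (under)
Jul 2018–Sep 2018: $5,021 + $21,507 + $35,744 = $62,272 (under)
Aug 2018–Oct 2018: $21,507 + $35,744 + $5,855 = $63,106 (under)
Sep 2018–Nov 2018: $35,744 + $5,855 + $863 = $42,462 (under)
Oct 2018–Dec 2018: $5,855 + $863 + $467 = $7,185 (under)
Nov 2018–Jan 2019: $863 + $467 + $15,001 = $16,331 (under)
Dec 2018–Feb 2019: $467 + $15,001 + $9,519 = $24,987 (under)
1 window exceeds the threshold.

1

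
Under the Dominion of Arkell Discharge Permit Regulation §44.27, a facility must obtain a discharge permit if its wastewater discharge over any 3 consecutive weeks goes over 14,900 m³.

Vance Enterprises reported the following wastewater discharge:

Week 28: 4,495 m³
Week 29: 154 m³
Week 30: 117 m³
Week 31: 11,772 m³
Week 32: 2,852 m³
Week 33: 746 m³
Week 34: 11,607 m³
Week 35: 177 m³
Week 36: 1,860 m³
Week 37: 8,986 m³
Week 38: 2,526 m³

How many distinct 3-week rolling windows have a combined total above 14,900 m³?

Week 28–Week 30: 4,495 m³ + 154 m³ + 117 m³ = 4,766 m³ (under)
Week 29–Week 31: 154 m³ + 117 m³ + 11,772 m³ = 12,043 m³ (under)
Week 30–Week 32: 117 m³ + 11,772 m³ + 2,852 m³ = 14,741 m³ (under)
Week 31–Week 33: 11,772 m³ + 2,852 m³ + 746 m³ = 15,370 m³ (over)
Week 32–Week 34: 2,852 m³ + 746 m³ + 11,607 m³ = 15,205 m³ (over)
Week 33–Week 35: 746 m³ + 11,607 m³ + 177 m³ = 12,530 m³ (under)
Week 34–Week 36: 11,607 m³ + 177 m³ + 1,860 m³ = 13,644 m³ (under)
Week 35–Week 37: 177 m³ + 1,860 m³ + 8,986 m³ = 11,023 m³ (under)
Week 36–Week 38: 1,860 m³ + 8,986 m³ + 2,526 m³ = 13,372 m³ (under)
2 windows exceed the threshold.

2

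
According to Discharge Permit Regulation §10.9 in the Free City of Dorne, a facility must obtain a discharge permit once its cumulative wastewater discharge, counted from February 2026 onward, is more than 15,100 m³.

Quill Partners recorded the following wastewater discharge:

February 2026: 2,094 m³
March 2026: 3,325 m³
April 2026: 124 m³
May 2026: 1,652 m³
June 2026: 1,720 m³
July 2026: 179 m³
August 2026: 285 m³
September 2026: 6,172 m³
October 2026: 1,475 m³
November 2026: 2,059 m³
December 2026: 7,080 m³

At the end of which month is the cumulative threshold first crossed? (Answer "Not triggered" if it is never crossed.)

September 2026

Through February 2026: 2,094 m³
Through March 2026: 5,419 m³
Through April 2026: 5,543 m³
Through May 2026: 7,195 m³
Through June 2026: 8,915 m³
Through July 2026: 9,094 m³
Through August 2026: 9,379 m³
Through September 2026: 15,551 m³ ← exceeds threshold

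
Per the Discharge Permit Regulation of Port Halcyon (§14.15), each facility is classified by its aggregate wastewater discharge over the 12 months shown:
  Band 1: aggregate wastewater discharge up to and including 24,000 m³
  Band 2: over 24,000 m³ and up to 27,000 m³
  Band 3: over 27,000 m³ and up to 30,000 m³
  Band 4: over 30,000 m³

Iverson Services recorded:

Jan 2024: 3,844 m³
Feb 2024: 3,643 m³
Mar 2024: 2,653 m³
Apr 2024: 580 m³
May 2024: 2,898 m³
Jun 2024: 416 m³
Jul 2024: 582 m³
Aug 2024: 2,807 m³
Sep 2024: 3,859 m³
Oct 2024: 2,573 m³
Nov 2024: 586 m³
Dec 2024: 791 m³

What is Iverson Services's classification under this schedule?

Band 2

Aggregate wastewater discharge: 3,844 m³ + 3,643 m³ + 2,653 m³ + 580 m³ + 2,898 m³ + 416 m³ + 582 m³ + 2,807 m³ + 3,859 m³ + 2,573 m³ + 586 m³ + 791 m³ = 25,232 m³.
24,000 m³ < 25,232 m³ ≤ 27,000 m³, so Band 2 applies.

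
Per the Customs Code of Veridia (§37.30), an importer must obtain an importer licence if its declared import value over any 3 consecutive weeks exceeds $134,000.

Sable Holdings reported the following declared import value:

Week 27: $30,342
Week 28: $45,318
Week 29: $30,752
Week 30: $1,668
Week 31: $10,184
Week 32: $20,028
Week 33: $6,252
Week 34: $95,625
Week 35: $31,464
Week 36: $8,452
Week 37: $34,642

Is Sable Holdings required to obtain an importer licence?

Week 27–Week 29: $30,342 + $45,318 + $30,752 = $106,412 (under)
Week 28–Week 30: $45,318 + $30,752 + $1,668 = $77,738 (under)
Week 29–Week 31: $30,752 + $1,668 + $10,184 = $42,604 (under)
Week 30–Week 32: $1,668 + $10,184 + $20,028 = $31,880 (under)
Week 31–Week 33: $10,184 + $20,028 + $6,252 = $36,464 (under)
Week 32–Week 34: $20,028 + $6,252 + $95,625 = $121,905 (under)
Week 33–Week 35: $6,252 + $95,625 + $31,464 = $133,341 (under)
Week 34–Week 36: $95,625 + $31,464 + $8,452 = $135,541 (over)
Week 35–Week 37: $31,464 + $8,452 + $34,642 = $74,558 (under)
At least one window exceeds $134,000.

Yes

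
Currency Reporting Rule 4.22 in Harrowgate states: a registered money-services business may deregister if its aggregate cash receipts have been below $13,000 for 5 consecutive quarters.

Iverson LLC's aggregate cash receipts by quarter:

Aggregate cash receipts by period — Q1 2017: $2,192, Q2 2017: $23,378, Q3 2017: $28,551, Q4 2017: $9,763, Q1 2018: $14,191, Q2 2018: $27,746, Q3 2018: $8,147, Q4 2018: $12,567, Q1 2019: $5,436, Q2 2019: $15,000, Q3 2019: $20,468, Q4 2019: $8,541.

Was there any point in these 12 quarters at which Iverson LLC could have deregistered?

Quarters below $13,000: Q1 2017, Q4 2017, Q3 2018, Q4 2018, Q1 2019, Q4 2019.
Longest run of consecutive quarters below the threshold: 3.
3 < 5, so Iverson LLC never became eligible.

No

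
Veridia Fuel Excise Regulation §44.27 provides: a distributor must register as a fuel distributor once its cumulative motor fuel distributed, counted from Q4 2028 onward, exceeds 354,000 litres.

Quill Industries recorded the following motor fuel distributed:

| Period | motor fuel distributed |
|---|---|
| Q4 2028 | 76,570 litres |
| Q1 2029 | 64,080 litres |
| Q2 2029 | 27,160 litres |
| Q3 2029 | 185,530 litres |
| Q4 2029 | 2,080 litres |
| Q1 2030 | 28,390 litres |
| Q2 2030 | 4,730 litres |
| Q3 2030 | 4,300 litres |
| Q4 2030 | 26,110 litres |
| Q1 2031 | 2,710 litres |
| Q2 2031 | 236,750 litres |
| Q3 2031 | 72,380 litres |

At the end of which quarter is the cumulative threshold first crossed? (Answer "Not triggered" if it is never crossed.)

Q4 2029

Through Q4 2028: 76,570 litres
Through Q1 2029: 140,650 litres
Through Q2 2029: 167,810 litres
Through Q3 2029: 353,340 litres
Through Q4 2029: 355,420 litres ← exceeds threshold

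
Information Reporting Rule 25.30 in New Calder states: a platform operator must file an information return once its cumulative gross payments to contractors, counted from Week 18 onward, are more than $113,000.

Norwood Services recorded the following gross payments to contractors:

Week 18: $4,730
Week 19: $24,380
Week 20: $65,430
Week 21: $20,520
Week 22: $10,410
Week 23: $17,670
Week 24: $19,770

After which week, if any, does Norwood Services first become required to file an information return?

Through Week 18: $4,730
Through Week 19: $29,110
Through Week 20: $94,540
Through Week 21: $115,060 ← exceeds threshold

Week 21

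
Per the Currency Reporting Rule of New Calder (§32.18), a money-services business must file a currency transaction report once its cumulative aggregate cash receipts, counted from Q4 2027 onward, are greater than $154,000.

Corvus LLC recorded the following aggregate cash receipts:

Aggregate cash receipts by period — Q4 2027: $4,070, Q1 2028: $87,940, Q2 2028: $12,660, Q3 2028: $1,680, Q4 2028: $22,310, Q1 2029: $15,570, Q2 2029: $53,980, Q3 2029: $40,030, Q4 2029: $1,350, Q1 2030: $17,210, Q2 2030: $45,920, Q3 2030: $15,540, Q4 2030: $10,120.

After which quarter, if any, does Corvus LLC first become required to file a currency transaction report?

Q2 2029

Through Q4 2027: $4,070
Through Q1 2028: $92,010
Through Q2 2028: $104,670
Through Q3 2028: $106,350
Through Q4 2028: $128,660
Through Q1 2029: $144,230
Through Q2 2029: $198,210 ← exceeds threshold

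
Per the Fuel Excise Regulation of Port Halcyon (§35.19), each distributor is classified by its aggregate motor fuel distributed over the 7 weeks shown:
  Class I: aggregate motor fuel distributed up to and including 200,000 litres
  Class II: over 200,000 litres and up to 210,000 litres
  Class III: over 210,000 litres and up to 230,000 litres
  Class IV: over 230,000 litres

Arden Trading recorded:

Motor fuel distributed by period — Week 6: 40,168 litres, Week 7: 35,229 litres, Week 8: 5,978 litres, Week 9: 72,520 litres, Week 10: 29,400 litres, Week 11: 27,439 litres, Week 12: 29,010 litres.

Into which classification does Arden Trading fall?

Class IV

Aggregate motor fuel distributed: 40,168 litres + 35,229 litres + 5,978 litres + 72,520 litres + 29,400 litres + 27,439 litres + 29,010 litres = 239,744 litres.
239,744 litres > 230,000 litres, so Class IV applies.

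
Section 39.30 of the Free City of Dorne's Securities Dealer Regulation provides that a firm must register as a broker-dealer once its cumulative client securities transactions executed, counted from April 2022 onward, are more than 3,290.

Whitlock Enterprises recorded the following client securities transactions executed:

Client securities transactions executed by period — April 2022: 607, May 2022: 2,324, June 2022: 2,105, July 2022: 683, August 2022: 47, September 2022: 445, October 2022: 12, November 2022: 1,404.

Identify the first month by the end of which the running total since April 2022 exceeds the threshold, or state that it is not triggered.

Through April 2022: 607
Through May 2022: 2,931
Through June 2022: 5,036 ← exceeds threshold

June 2022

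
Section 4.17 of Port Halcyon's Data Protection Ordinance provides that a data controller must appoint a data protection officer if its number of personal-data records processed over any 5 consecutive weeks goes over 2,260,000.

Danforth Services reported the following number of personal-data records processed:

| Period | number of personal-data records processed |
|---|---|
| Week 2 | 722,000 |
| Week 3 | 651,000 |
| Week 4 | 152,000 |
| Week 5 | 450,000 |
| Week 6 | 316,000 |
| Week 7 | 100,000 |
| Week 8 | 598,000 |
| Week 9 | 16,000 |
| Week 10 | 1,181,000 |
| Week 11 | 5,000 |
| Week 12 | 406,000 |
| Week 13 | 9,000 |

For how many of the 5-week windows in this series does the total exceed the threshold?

1

Week 2–Week 6: 722,000 + 651,000 + 152,000 + 450,000 + 316,000 = 2,291,000 (over)
Week 3–Week 7: 651,000 + 152,000 + 450,000 + 316,000 + 100,000 = 1,669,000 (under)
Week 4–Week 8: 152,000 + 450,000 + 316,000 + 100,000 + 598,000 = 1,616,000 (under)
Week 5–Week 9: 450,000 + 316,000 + 100,000 + 598,000 + 16,000 = 1,480,000 (under)
Week 6–Week 10: 316,000 + 100,000 + 598,000 + 16,000 + 1,181,000 = 2,211,000 (under)
Week 7–Week 11: 100,000 + 598,000 + 16,000 + 1,181,000 + 5,000 = 1,900,000 (under)
Week 8–Week 12: 598,000 + 16,000 + 1,181,000 + 5,000 + 406,000 = 2,206,000 (under)
Week 9–Week 13: 16,000 + 1,181,000 + 5,000 + 406,000 + 9,000 = 1,617,000 (under)
1 window exceeds the threshold.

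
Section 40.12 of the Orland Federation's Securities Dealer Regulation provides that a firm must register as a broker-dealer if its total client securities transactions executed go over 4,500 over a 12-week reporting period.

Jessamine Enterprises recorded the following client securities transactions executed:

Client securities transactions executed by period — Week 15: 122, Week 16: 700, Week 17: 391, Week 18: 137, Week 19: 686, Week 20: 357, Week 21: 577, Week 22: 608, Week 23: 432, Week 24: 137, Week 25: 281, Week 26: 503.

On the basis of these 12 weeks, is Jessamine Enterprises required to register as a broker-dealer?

Total client securities transactions executed: 122 + 700 + 391 + 137 + 686 + 357 + 577 + 608 + 432 + 137 + 281 + 503 = 4,931.
4,931 > 4,500, so the threshold is exceeded.

Yes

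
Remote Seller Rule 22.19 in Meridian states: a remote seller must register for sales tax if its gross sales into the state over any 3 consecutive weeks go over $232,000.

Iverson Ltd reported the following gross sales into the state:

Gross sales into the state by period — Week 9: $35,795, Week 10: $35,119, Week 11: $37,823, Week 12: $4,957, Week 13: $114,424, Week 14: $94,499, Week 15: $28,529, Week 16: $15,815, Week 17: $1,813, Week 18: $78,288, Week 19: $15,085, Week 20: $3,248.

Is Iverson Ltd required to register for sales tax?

Yes

Week 9–Week 11: $35,795 + $35,119 + $37,823 = $108,737 (under)
Week 10–Week 12: $35,119 + $37,823 + $4,957 = $77,899 (under)
Week 11–Week 13: $37,823 + $4,957 + $114,424 = $157,204 (under)
Week 12–Week 14: $4,957 + $114,424 + $94,499 = $213,880 (under)
Week 13–Week 15: $114,424 + $94,499 + $28,529 = $237,452 (over)
Week 14–Week 16: $94,499 + $28,529 + $15,815 = $138,843 (under)
Week 15–Week 17: $28,529 + $15,815 + $1,813 = $46,157 (under)
Week 16–Week 18: $15,815 + $1,813 + $78,288 = $95,916 (under)
Week 17–Week 19: $1,813 + $78,288 + $15,085 = $95,186 (under)
Week 18–Week 20: $78,288 + $15,085 + $3,248 = $96,621 (under)
At least one window exceeds $232,000.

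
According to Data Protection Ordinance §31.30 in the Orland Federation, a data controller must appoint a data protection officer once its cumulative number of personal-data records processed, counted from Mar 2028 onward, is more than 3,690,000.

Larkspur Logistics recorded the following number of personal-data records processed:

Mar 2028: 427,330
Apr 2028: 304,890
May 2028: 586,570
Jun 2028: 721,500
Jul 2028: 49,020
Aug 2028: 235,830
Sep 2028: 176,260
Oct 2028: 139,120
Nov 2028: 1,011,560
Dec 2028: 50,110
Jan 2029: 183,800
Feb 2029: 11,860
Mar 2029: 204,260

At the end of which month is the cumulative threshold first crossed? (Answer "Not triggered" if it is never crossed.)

Dec 2028

Through Mar 2028: 427,330
Through Apr 2028: 732,220
Through May 2028: 1,318,790
Through Jun 2028: 2,040,290
Through Jul 2028: 2,089,310
Through Aug 2028: 2,325,140
Through Sep 2028: 2,501,400
Through Oct 2028: 2,640,520
Through Nov 2028: 3,652,080
Through Dec 2028: 3,702,190 ← exceeds threshold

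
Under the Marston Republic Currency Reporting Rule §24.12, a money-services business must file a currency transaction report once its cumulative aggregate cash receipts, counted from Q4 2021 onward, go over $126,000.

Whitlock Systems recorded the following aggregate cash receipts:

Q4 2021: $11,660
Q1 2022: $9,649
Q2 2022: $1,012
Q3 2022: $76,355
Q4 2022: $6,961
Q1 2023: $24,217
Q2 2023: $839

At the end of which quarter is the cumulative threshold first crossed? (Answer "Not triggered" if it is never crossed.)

Q1 2023

Through Q4 2021: $11,660
Through Q1 2022: $21,309
Through Q2 2022: $22,321
Through Q3 2022: $98,676
Through Q4 2022: $105,637
Through Q1 2023: $129,854 ← exceeds threshold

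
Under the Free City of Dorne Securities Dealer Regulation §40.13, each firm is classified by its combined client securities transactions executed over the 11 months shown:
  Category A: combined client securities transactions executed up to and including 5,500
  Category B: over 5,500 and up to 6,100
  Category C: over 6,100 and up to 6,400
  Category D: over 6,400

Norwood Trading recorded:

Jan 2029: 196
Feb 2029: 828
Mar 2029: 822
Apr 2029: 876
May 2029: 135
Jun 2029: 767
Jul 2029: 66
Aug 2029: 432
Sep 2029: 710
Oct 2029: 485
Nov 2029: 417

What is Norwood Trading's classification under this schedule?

Category B

Combined client securities transactions executed: 196 + 828 + 822 + 876 + 135 + 767 + 66 + 432 + 710 + 485 + 417 = 5,734.
5,500 < 5,734 ≤ 6,100, so Category B applies.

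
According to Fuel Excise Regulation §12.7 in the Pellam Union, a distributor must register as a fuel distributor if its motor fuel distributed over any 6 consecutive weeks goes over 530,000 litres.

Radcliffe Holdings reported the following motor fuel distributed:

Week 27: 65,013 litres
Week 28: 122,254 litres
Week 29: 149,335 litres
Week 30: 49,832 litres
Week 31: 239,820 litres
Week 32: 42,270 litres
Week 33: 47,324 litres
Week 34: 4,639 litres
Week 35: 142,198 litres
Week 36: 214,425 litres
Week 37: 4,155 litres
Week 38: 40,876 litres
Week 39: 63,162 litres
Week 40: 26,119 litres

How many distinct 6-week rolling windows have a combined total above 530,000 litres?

4

Week 27–Week 32: 65,013 litres + 122,254 litres + 149,335 litres + 49,832 litres + 239,820 litres + 42,270 litres = 668,524 litres (over)
Week 28–Week 33: 122,254 litres + 149,335 litres + 49,832 litres + 239,820 litres + 42,270 litres + 47,324 litres = 650,835 litres (over)
Week 29–Week 34: 149,335 litres + 49,832 litres + 239,820 litres + 42,270 litres + 47,324 litres + 4,639 litres = 533,220 litres (over)
Week 30–Week 35: 49,832 litres + 239,820 litres + 42,270 litres + 47,324 litres + 4,639 litres + 142,198 litres = 526,083 litres (under)
Week 31–Week 36: 239,820 litres + 42,270 litres + 47,324 litres + 4,639 litres + 142,198 litres + 214,425 litres = 690,676 litres (over)
Week 32–Week 37: 42,270 litres + 47,324 litres + 4,639 litres + 142,198 litres + 214,425 litres + 4,155 litres = 455,011 litres (under)
Week 33–Week 38: 47,324 litres + 4,639 litres + 142,198 litres + 214,425 litres + 4,155 litres + 40,876 litres = 453,617 litres (under)
Week 34–Week 39: 4,639 litres + 142,198 litres + 214,425 litres + 4,155 litres + 40,876 litres + 63,162 litres = 469,455 litres (under)
Week 35–Week 40: 142,198 litres + 214,425 litres + 4,155 litres + 40,876 litres + 63,162 litres + 26,119 litres = 490,935 litres (under)
4 windows exceed the threshold.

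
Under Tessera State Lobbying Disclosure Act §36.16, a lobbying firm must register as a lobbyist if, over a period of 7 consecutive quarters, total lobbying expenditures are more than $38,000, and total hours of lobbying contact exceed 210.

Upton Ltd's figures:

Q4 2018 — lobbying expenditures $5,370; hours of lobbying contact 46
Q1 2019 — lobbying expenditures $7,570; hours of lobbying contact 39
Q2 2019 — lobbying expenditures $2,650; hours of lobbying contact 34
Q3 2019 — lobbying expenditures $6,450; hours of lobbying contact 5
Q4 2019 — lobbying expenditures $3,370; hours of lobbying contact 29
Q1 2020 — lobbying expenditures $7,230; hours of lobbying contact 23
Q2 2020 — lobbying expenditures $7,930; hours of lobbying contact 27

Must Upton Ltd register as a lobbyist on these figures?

Total lobbying expenditures: $5,370 + $7,570 + $2,650 + $6,450 + $3,370 + $7,230 + $7,930 = $40,570 (> $38,000).
Total hours of lobbying contact: 46 + 39 + 34 + 5 + 29 + 23 + 27 = 203 (≤ 210).
The test is 'and': the rule requires both, and at least one is not exceeded.

No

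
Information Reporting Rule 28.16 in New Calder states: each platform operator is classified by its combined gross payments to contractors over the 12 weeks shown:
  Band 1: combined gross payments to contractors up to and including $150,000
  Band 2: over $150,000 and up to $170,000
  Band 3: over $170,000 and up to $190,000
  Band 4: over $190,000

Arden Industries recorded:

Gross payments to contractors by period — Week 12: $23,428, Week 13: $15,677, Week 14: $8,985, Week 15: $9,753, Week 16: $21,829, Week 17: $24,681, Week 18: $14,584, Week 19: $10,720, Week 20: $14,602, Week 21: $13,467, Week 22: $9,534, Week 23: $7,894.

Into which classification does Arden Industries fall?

Band 3

Combined gross payments to contractors: $23,428 + $15,677 + $8,985 + $9,753 + $21,829 + $24,681 + $14,584 + $10,720 + $14,602 + $13,467 + $9,534 + $7,894 = $175,154.
$170,000 < $175,154 ≤ $190,000, so Band 3 applies.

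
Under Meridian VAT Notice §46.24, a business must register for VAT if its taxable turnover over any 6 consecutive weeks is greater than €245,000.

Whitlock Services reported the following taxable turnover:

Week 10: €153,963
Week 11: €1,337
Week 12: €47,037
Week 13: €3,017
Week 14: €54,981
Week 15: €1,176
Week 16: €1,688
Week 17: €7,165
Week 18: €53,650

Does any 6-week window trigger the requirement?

Week 10–Week 15: €153,963 + €1,337 + €47,037 + €3,017 + €54,981 + €1,176 = €261,511 (over)
Week 11–Week 16: €1,337 + €47,037 + €3,017 + €54,981 + €1,176 + €1,688 = €109,236 (under)
Week 12–Week 17: €47,037 + €3,017 + €54,981 + €1,176 + €1,688 + €7,165 = €115,064 (under)
Week 13–Week 18: €3,017 + €54,981 + €1,176 + €1,688 + €7,165 + €53,650 = €121,677 (under)
At least one window exceeds €245,000.

Yes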